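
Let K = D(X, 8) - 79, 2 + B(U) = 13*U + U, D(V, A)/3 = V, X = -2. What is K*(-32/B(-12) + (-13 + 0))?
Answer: 1089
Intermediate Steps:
D(V, A) = 3*V
B(U) = -2 + 14*U (B(U) = -2 + (13*U + U) = -2 + 14*U)
K = -85 (K = 3*(-2) - 79 = -6 - 79 = -85)
K*(-32/B(-12) + (-13 + 0)) = -85*(-32/(-2 + 14*(-12)) + (-13 + 0)) = -85*(-32/(-2 - 168) - 13) = -85*(-32/(-170) - 13) = -85*(-32*(-1/170) - 13) = -85*(16/85 - 13) = -85*(-1089/85) = 1089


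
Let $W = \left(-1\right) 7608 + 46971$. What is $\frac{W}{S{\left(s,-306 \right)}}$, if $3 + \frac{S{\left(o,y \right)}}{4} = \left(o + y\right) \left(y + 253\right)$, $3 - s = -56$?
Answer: $\frac{39363}{52352} \approx 0.75189$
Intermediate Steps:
$s = 59$ ($s = 3 - -56 = 3 + 56 = 59$)
$W = 39363$ ($W = -7608 + 46971 = 39363$)
$S{\left(o,y \right)} = -12 + 4 \left(253 + y\right) \left(o + y\right)$ ($S{\left(o,y \right)} = -12 + 4 \left(o + y\right) \left(y + 253\right) = -12 + 4 \left(o + y\right) \left(253 + y\right) = -12 + 4 \left(253 + y\right) \left(o + y\right)$)
$\frac{W}{S{\left(s,-306 \right)}} = \frac{39363}{-12 + 4 \left(-306\right)^{2} + 1012 \cdot 59 + 1012 \left(-306\right) + 4 \cdot 59 \left(-306\right)} = \frac{39363}{-12 + 4 \cdot 93636 + 59708 - 309672 - 72216} = \frac{39363}{-12 + 374544 + 59708 - 309672 - 72216} = \frac{39363}{52352}$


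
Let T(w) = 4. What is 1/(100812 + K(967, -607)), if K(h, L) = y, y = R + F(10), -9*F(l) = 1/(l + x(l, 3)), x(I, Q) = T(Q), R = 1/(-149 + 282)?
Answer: 2394/241343927 ≈ 9.9195e-6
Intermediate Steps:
R = 1/133 ≈ 0.0075188
x(I, Q) = 4
F(l) = -1/(9*(4 + l)) (F(l) = -1/(9*(l + 4)) = -1/(9*(4 + l)))
y = -1/2394 (y = 1/133 - 1/(36 + 9*10) = 1/133 - 1/(36 + 90) = 1/133 - 1/126 = -1/2394 ≈ -0.00041771)
K(h, L) = -1/2394
1/(100812 + K(967, -607)) = 1/(100812 - 1/2394) = 1/(241343927/2394) = 2394/241343927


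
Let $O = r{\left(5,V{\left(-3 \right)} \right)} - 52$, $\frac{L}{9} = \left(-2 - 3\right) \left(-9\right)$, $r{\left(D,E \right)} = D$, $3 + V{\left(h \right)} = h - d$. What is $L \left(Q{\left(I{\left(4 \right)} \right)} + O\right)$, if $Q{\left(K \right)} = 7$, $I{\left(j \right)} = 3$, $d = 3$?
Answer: $-16200$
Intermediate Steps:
$V{\left(h \right)} = -6 + h$ ($V{\left(h \right)} = -3 + \left(h - 3\right) = -3 + \left(-3 + h\right) = -6 + h$)
$L = 405$ ($L = 9 \left(-2 - 3\right) \left(-9\right) = 9 \left(\left(-5\right) \left(-9\right)\right) = 9 \cdot 45 = 405$)
$O = -47$ ($O = 5 - 52 = -47$)
$L \left(Q{\left(I{\left(4 \right)} \right)} + O\right) = 405 \left(7 - 47\right) = 405 \left(-40\right) = -16200$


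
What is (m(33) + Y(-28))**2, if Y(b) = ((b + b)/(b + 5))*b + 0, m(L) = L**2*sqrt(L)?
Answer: 20705081521/529 - 3415104*sqrt(33)/23 ≈ 3.8287e+7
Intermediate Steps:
m(L) = L**(5/2)
Y(b) = 2*b**2/(5 + b) (Y(b) = ((2*b)/(5 + b))*b + 0 = (2*b/(5 + b))*b + 0 = 2*b**2/(5 + b) + 0 = 2*b**2/(5 + b))
(m(33) + Y(-28))**2 = (33**(5/2) + 2*(-28)**2/(5 - 28))**2 = (1089*sqrt(33) + 2*784/(-23))**2 = (1089*sqrt(33) + 2*784*(-1/23))**2 = (1089*sqrt(33) - 1568/23)**2 = (-1568/23 + 1089*sqrt(33))**2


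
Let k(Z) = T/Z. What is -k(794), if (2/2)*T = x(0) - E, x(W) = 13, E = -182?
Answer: -195/794 ≈ -0.24559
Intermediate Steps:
T = 195 (T = 13 - 1*(-182) = 13 + 182 = 195)
k(Z) = 195/Z
-k(794) = -195/794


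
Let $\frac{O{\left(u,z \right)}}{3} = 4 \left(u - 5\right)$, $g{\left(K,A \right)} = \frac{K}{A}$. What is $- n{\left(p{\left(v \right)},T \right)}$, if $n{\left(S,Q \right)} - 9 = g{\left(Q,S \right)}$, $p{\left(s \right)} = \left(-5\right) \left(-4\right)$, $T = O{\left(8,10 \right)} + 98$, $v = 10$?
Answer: $- \frac{157}{10} \approx -15.7$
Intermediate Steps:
$O{\left(u,z \right)} = -60 + 12 u$ ($O{\left(u,z \right)} = 3 \cdot 4 \left(u - 5\right) = 3 \cdot 4 \left(-5 + u\right) = 3 \left(-20 + 4 u\right) = -60 + 12 u$)
$T = 134$ ($T = \left(-60 + 12 \cdot 8\right) + 98 = \left(-60 + 96\right) + 98 = 36 + 98 = 134$)
$p{\left(s \right)} = 20$
$n{\left(S,Q \right)} = 9 + \frac{Q}{S}$
$- n{\left(p{\left(v \right)},T \right)} = - (9 + \frac{134}{20}) = - (9 + 134 \cdot \frac{1}{20}) = - (9 + \frac{67}{10}) = \left(-1\right) \frac{157}{10} = - \frac{157}{10}$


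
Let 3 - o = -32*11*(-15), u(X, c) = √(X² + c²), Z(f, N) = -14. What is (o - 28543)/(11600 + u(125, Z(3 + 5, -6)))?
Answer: -392312000/134544179 + 33820*√15821/134544179 ≈ -2.8842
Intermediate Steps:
o = -5277 (o = 3 - (-32*11)*(-15) = 3 - (-352)*(-15) = 3 - 1*5280 = 3 - 5280 = -5277)
(o - 28543)/(11600 + u(125, Z(3 + 5, -6))) = (-5277 - 28543)/(11600 + √(125² + (-14)²)) = -33820/(11600 + √(15625 + 196)) = -33820/(11600 + √15821)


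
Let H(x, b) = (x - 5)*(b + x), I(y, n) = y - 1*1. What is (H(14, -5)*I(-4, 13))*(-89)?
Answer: 36045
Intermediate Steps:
I(y, n) = -1 + y (I(y, n) = y - 1 = -1 + y)
H(x, b) = (-5 + x)*(b + x)
(H(14, -5)*I(-4, 13))*(-89) = ((14**2 - 5*(-5) - 5*14 - 5*14)*(-1 - 4))*(-89) = ((196 + 25 - 70 - 70)*(-5))*(-89) = (81*(-5))*(-89) = -405*(-89) = 36045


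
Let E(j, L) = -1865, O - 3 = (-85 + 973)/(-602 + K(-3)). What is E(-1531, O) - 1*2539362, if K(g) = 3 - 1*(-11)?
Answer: -2541227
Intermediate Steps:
K(g) = 14 (K(g) = 3 + 11 = 14)
O = 73/49 (O = 3 + (-85 + 973)/(-602 + 14) = 3 + 888/(-588) = 3 + 888*(-1/588) = 3 - 74/49 = 73/49 ≈ 1.4898)
E(-1531, O) - 1*2539362 = -1865 - 1*2539362 = -1865 - 2539362 = -2541227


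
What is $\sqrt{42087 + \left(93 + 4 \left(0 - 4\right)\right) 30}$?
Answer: $3 \sqrt{4933} \approx 210.71$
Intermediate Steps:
$\sqrt{42087 + \left(93 + 4 \left(0 - 4\right)\right) 30} = \sqrt{42087 + \left(93 + 4 \left(-4\right)\right) 30} = \sqrt{42087 + \left(93 - 16\right) 30} = \sqrt{42087 + 77 \cdot 30} = \sqrt{42087 + 2310} = \sqrt{44397} = 3 \sqrt{4933}$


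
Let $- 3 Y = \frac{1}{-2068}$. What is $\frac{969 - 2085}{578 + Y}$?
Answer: $- \frac{6923664}{3585913} \approx -1.9308$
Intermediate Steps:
$Y = \frac{1}{6204}$ ($Y = - \frac{1}{3 \left(-2068\right)} = \left(- \frac{1}{3}\right) \left(- \frac{1}{2068}\right) = \frac{1}{6204} \approx 0.00016119$)
$\frac{969 - 2085}{578 + Y} = \frac{969 - 2085}{578 + \frac{1}{6204}} = - \frac{1116}{\frac{3585913}{6204}} = \left(-1116\right) \frac{6204}{3585913} = - \frac{6923664}{3585913}$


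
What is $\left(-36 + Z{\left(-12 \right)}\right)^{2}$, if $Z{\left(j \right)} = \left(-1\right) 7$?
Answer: $1849$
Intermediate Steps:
$Z{\left(j \right)} = -7$
$\left(-36 + Z{\left(-12 \right)}\right)^{2} = \left(-36 - 7\right)^{2} = \left(-43\right)^{2} = 1849$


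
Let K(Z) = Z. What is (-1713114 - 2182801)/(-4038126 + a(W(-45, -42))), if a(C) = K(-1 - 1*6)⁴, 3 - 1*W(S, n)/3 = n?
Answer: 779183/807145 ≈ 0.96536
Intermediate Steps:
W(S, n) = 9 - 3*n
a(C) = 2401 (a(C) = (-1 - 1*6)⁴ = (-1 - 6)⁴ = (-7)⁴ = 2401)
(-1713114 - 2182801)/(-4038126 + a(W(-45, -42))) = (-1713114 - 2182801)/(-4038126 + 2401) = -3895915/(-4035725) = -3895915*(-1/4035725) = 779183/807145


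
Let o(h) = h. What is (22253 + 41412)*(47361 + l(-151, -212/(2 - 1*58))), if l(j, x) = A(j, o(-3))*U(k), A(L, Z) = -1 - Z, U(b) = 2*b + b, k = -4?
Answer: 3013710105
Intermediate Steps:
U(b) = 3*b
l(j, x) = -24 (l(j, x) = (-1 - 1*(-3))*(3*(-4)) = (-1 + 3)*(-12) = 2*(-12) = -24)
(22253 + 41412)*(47361 + l(-151, -212/(2 - 1*58))) = (22253 + 41412)*(47361 - 24) = 63665*47337 = 3013710105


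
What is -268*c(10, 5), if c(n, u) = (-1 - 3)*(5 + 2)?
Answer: 7504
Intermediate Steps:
c(n, u) = -28 (c(n, u) = -4*7 = -28)
-268*c(10, 5) = -268*(-28) = 7504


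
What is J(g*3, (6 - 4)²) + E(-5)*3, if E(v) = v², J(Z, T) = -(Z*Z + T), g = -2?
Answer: 35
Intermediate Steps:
J(Z, T) = -T - Z² (J(Z, T) = -(Z² + T) = -(T + Z²) = -T - Z²)
J(g*3, (6 - 4)²) + E(-5)*3 = (-(6 - 4)² - (-2*3)²) + (-5)²*3 = (-1*2² - 1*(-6)²) + 25*3 = (-1*4 - 1*36) + 75 = (-4 - 36) + 75 = -40 + 75 = 35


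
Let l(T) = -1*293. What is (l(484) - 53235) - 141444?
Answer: -194972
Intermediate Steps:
l(T) = -293
(l(484) - 53235) - 141444 = (-293 - 53235) - 141444 = -53528 - 141444 = -194972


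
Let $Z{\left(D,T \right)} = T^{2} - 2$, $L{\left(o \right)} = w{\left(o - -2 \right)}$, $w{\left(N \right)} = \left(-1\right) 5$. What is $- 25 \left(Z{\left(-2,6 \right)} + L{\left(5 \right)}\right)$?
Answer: $-725$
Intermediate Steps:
$w{\left(N \right)} = -5$
$L{\left(o \right)} = -5$
$Z{\left(D,T \right)} = -2 + T^{2}$
$- 25 \left(Z{\left(-2,6 \right)} + L{\left(5 \right)}\right) = - 25 \left(\left(-2 + 6^{2}\right) - 5\right) = - 25 \left(\left(-2 + 36\right) - 5\right) = - 25 \left(34 - 5\right) = \left(-25\right) 29 = -725$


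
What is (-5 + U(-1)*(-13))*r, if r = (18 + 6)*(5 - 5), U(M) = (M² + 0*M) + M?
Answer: 0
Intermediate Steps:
U(M) = M + M² (U(M) = (M² + 0) + M = M² + M = M + M²)
r = 0 (r = 24*0 = 0)
(-5 + U(-1)*(-13))*r = (-5 - (1 - 1)*(-13))*0 = (-5 - 1*0*(-13))*0 = (-5 + 0*(-13))*0 = (-5 + 0)*0 = -5*0 = 0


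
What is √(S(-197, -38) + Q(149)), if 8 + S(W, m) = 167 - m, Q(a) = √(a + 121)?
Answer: √(197 + 3*√30) ≈ 14.609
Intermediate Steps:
Q(a) = √(121 + a)
S(W, m) = 159 - m (S(W, m) = -8 + (167 - m) = 159 - m)
√(S(-197, -38) + Q(149)) = √((159 - 1*(-38)) + √(121 + 149)) = √((159 + 38) + √270) = √(197 + 3*√30)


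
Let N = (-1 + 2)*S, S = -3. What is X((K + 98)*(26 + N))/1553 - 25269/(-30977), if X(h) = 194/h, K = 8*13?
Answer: 91163929280/111753213763 ≈ 0.81576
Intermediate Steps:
K = 104
N = -3 (N = (-1 + 2)*(-3) = 1*(-3) = -3)
X((K + 98)*(26 + N))/1553 - 25269/(-30977) = (194/(((104 + 98)*(26 - 3))))/1553 - 25269/(-30977) = (194/((202*23)))*(1/1553) - 25269*(-1/30977) = (194/4646)*(1/1553) + 25269/30977 = (194*(1/4646))*(1/1553) + 25269/30977 = (97/2323)*(1/1553) + 25269/30977 = 97/3607619 + 25269/30977 = 91163929280/111753213763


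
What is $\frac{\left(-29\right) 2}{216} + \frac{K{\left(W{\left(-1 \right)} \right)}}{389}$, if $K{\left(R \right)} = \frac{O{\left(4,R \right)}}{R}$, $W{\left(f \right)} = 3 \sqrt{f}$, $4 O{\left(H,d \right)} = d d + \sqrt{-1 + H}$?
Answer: $- \frac{29}{108} + \frac{i \left(9 - \sqrt{3}\right)}{4668} \approx -0.26852 + 0.001557 i$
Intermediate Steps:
$O{\left(H,d \right)} = \frac{d^{2}}{4} + \frac{\sqrt{-1 + H}}{4}$ ($O{\left(H,d \right)} = \frac{d d + \sqrt{-1 + H}}{4} = \frac{d^{2} + \sqrt{-1 + H}}{4} = \frac{d^{2}}{4} + \frac{\sqrt{-1 + H}}{4}$)
$K{\left(R \right)} = \frac{\frac{\sqrt{3}}{4} + \frac{R^{2}}{4}}{R}$ ($K{\left(R \right)} = \frac{\frac{R^{2}}{4} + \frac{\sqrt{-1 + 4}}{4}}{R} = \frac{\frac{R^{2}}{4} + \frac{\sqrt{3}}{4}}{R} = \frac{\frac{\sqrt{3}}{4} + \frac{R^{2}}{4}}{R}$)
$\frac{\left(-29\right) 2}{216} + \frac{K{\left(W{\left(-1 \right)} \right)}}{389} = \frac{\left(-29\right) 2}{216} + \frac{\frac{1}{4} \frac{1}{3 \sqrt{-1}} \left(\sqrt{3} + \left(3 \sqrt{-1}\right)^{2}\right)}{389} = \left(-58\right) \frac{1}{216} + \frac{\sqrt{3} + \left(3 i\right)^{2}}{4 \cdot 3 i} \frac{1}{389} = - \frac{29}{108} + \frac{- \frac{i}{3} \left(\sqrt{3} - 9\right)}{4} \cdot \frac{1}{389} = - \frac{29}{108} + \frac{- \frac{i}{3} \left(-9 + \sqrt{3}\right)}{4} \cdot \frac{1}{389} = - \frac{29}{108} + - \frac{i \left(-9 + \sqrt{3}\right)}{12} \cdot \frac{1}{389} = - \frac{29}{108} - \frac{i \left(-9 + \sqrt{3}\right)}{4668}$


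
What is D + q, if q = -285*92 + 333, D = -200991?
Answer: -226878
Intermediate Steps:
q = -25887 (q = -26220 + 333 = -25887)
D + q = -200991 - 25887 = -226878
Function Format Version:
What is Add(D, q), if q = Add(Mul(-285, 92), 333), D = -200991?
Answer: -226878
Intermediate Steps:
q = -25887 (q = Add(-26220, 333) = -25887)
Add(D, q) = Add(-200991, -25887) = -226878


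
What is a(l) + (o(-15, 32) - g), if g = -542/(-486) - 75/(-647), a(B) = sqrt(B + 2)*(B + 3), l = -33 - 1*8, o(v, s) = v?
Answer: -2551877/157221 - 38*I*sqrt(39) ≈ -16.231 - 237.31*I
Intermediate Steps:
l = -41 (l = -33 - 8 = -41)
a(B) = sqrt(2 + B)*(3 + B)
g = 193562/157221 (g = -542*(-1/486) - 75*(-1/647) = 271/243 + 75/647 = 193562/157221 ≈ 1.2311)
a(l) + (o(-15, 32) - g) = sqrt(2 - 41)*(3 - 41) + (-15 - 1*193562/157221) = sqrt(-39)*(-38) + (-15 - 193562/157221) = (I*sqrt(39))*(-38) - 2551877/157221 = -38*I*sqrt(39) - 2551877/157221 = -2551877/157221 - 38*I*sqrt(39)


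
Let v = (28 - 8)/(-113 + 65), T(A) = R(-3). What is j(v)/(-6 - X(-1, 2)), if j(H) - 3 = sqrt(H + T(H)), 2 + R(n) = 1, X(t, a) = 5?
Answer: -3/11 - I*sqrt(51)/66 ≈ -0.27273 - 0.1082*I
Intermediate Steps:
R(n) = -1 (R(n) = -2 + 1 = -1)
T(A) = -1
v = -5/12 (v = 20/(-48) = 20*(-1/48) = -5/12 ≈ -0.41667)
j(H) = 3 + sqrt(-1 + H) (j(H) = 3 + sqrt(H - 1) = 3 + sqrt(-1 + H))
j(v)/(-6 - X(-1, 2)) = (3 + sqrt(-1 - 5/12))/(-6 - 1*5) = (3 + sqrt(-17/12))/(-6 - 5) = (3 + I*sqrt(51)/6)/(-11) = -(3 + I*sqrt(51)/6)/11 = -3/11 - I*sqrt(51)/66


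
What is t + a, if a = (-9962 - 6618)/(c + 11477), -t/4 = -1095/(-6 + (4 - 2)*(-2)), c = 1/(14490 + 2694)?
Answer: -86667607542/197220769 ≈ -439.44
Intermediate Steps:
c = 1/17184 ≈ 5.8194e-5
t = -438 (t = -4*(-1095)/(-6 + (4 - 2)*(-2)) = -4*(-1095)/(-6 + 2*(-2)) = -4*(-1095)/(-6 - 4) = -4*(-1095)/(-10) = -(-2)*(-1095)/5 = -4*219/2 = -438)
a = -284910720/197220769 (a = (-9962 - 6618)/(1/17184 + 11477) = -16580/197220769/17184 = -16580*17184/197220769 = -284910720/197220769 ≈ -1.4446)
t + a = -438 - 284910720/197220769 = -86667607542/197220769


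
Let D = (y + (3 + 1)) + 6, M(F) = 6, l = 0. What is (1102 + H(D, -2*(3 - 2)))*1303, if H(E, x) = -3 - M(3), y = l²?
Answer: 1424179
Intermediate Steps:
y = 0 (y = 0² = 0)
D = 10 (D = (0 + (3 + 1)) + 6 = (0 + 4) + 6 = 4 + 6 = 10)
H(E, x) = -9 (H(E, x) = -3 - 1*6 = -3 - 6 = -9)
(1102 + H(D, -2*(3 - 2)))*1303 = (1102 - 9)*1303 = 1093*1303 = 1424179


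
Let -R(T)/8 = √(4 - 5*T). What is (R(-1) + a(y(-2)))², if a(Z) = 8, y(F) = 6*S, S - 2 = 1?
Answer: 256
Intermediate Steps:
S = 3 (S = 2 + 1 = 3)
R(T) = -8*√(4 - 5*T)
y(F) = 18 (y(F) = 6*3 = 18)
(R(-1) + a(y(-2)))² = (-8*√(4 - 5*(-1)) + 8)² = (-8*√(4 + 5) + 8)² = (-8*√9 + 8)² = (-8*3 + 8)² = (-24 + 8)² = (-16)² = 256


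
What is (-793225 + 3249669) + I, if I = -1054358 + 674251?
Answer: 2076337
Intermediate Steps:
I = -380107
(-793225 + 3249669) + I = (-793225 + 3249669) - 380107 = 2456444 - 380107 = 2076337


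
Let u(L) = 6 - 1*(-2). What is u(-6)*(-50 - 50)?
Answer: -800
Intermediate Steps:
u(L) = 8 (u(L) = 6 + 2 = 8)
u(-6)*(-50 - 50) = 8*(-50 - 50) = 8*(-100) = -800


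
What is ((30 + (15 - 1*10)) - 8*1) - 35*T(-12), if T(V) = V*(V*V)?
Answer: 60507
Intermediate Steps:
T(V) = V³ (T(V) = V*V² = V³)
((30 + (15 - 1*10)) - 8*1) - 35*T(-12) = ((30 + (15 - 1*10)) - 8*1) - 35*(-12)³ = ((30 + (15 - 10)) - 8) - 35*(-1728) = ((30 + 5) - 8) + 60480 = (35 - 8) + 60480 = 27 + 60480 = 60507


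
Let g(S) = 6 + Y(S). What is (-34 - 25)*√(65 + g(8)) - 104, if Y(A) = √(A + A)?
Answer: -104 - 295*√3 ≈ -614.96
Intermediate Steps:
Y(A) = √2*√A (Y(A) = √(2*A) = √2*√A)
g(S) = 6 + √2*√S
(-34 - 25)*√(65 + g(8)) - 104 = (-34 - 25)*√(65 + (6 + √2*√8)) - 104 = -59*√(65 + (6 + √2*(2*√2))) - 104 = -59*√(65 + (6 + 4)) - 104 = -59*√(65 + 10) - 104 = -295*√3 - 104 = -104 - 295*√3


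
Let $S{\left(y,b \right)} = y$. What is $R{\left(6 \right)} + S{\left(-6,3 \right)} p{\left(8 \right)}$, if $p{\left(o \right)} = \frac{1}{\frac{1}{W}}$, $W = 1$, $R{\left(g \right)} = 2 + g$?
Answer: $2$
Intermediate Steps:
$p{\left(o \right)} = 1$ ($p{\left(o \right)} = \frac{1}{1^{-1}} = 1^{-1} = 1$)
$R{\left(6 \right)} + S{\left(-6,3 \right)} p{\left(8 \right)} = \left(2 + 6\right) - 6 = 8 - 6 = 2$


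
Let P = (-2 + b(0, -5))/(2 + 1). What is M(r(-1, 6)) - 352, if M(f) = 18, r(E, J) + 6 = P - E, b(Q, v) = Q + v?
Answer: -334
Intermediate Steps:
P = -7/3 (P = (-2 + (0 - 5))/(2 + 1) = (-2 - 5)/3 = -7*⅓ = -7/3 ≈ -2.3333)
r(E, J) = -25/3 - E (r(E, J) = -6 + (-7/3 - E) = -25/3 - E)
M(r(-1, 6)) - 352 = 18 - 352 = -334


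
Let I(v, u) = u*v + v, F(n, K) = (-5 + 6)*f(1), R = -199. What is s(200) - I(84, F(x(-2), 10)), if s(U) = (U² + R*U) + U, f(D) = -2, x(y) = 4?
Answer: 484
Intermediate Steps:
F(n, K) = -2 (F(n, K) = (-5 + 6)*(-2) = 1*(-2) = -2)
I(v, u) = v + u*v
s(U) = U² - 198*U (s(U) = (U² - 199*U) + U = U² - 198*U)
s(200) - I(84, F(x(-2), 10)) = 200*(-198 + 200) - 84*(1 - 2) = 200*2 - 84*(-1) = 400 - 1*(-84) = 400 + 84 = 484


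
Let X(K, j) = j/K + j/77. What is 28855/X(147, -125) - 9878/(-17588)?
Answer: -41029540079/3517600 ≈ -11664.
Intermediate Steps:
X(K, j) = j/77 + j/K (X(K, j) = j/K + j*(1/77) = j/K + j/77 = j/77 + j/K)
28855/X(147, -125) - 9878/(-17588) = 28855/((1/77)*(-125) - 125/147) - 9878/(-17588) = 28855/(-125/77 - 125*1/147) - 9878*(-1/17588) = 28855/(-125/77 - 125/147) + 4939/8794 = 28855/(-4000/1617) + 4939/8794 = 28855*(-1617/4000) + 4939/8794 = -9331707/800 + 4939/8794 = -41029540079/3517600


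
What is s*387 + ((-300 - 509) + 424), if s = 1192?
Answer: 460919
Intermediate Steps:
s*387 + ((-300 - 509) + 424) = 1192*387 + ((-300 - 509) + 424) = 461304 + (-809 + 424) = 461304 - 385 = 460919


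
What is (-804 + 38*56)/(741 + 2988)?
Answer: 1324/3729 ≈ 0.35505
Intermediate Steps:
(-804 + 38*56)/(741 + 2988) = (-804 + 2128)/3729 = 1324*(1/3729) = 1324/3729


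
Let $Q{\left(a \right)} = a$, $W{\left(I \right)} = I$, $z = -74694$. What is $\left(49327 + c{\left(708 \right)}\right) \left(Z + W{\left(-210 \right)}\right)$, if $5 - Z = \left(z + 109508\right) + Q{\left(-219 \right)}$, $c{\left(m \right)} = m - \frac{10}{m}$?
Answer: $- \frac{102731833000}{59} \approx -1.7412 \cdot 10^{9}$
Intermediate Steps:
$Z = -34590$ ($Z = 5 - \left(\left(-74694 + 109508\right) - 219\right) = 5 - \left(34814 - 219\right) = 5 - 34595 = -34590$)
$\left(49327 + c{\left(708 \right)}\right) \left(Z + W{\left(-210 \right)}\right) = \left(49327 + \left(708 - \frac{10}{708}\right)\right) \left(-34590 - 210\right) = \left(49327 + \left(708 - \frac{5}{354}\right)\right) \left(-34800\right) = \left(49327 + \frac{250627}{354}\right) \left(-34800\right) = \frac{17712385}{354} \left(-34800\right) = - \frac{102731833000}{59}$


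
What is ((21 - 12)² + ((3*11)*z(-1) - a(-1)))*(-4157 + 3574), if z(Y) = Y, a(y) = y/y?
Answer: -27401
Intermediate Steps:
a(y) = 1
((21 - 12)² + ((3*11)*z(-1) - a(-1)))*(-4157 + 3574) = ((21 - 12)² + ((3*11)*(-1) - 1*1))*(-4157 + 3574) = (9² + (33*(-1) - 1))*(-583) = (81 + (-33 - 1))*(-583) = (81 - 34)*(-583) = 47*(-583) = -27401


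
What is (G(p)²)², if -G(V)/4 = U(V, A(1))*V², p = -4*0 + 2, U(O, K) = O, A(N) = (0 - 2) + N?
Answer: 1048576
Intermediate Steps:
A(N) = -2 + N
p = 2 (p = 0 + 2 = 2)
G(V) = -4*V³ (G(V) = -4*V*V² = -4*V³)
(G(p)²)² = ((-4*2³)²)² = ((-4*8)²)² = ((-32)²)² = 1024² = 1048576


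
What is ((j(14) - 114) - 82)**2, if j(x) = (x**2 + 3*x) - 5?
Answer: 1369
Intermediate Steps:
j(x) = -5 + x**2 + 3*x
((j(14) - 114) - 82)**2 = (((-5 + 14**2 + 3*14) - 114) - 82)**2 = (((-5 + 196 + 42) - 114) - 82)**2 = ((233 - 114) - 82)**2 = (119 - 82)**2 = 37**2 = 1369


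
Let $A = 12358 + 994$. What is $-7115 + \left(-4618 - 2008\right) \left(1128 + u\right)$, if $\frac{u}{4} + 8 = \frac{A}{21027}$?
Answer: $- \frac{153203581105}{21027} \approx -7.286 \cdot 10^{6}$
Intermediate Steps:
$A = 13352$
$u = - \frac{619456}{21027}$ ($u = -32 + 4 \cdot \frac{13352}{21027} = -32 + \frac{53408}{21027} = - \frac{619456}{21027} \approx -29.46$)
$-7115 + \left(-4618 - 2008\right) \left(1128 + u\right) = -7115 + \left(-4618 - 2008\right) \left(1128 - \frac{619456}{21027}\right) = -7115 - \frac{153053974000}{21027} = - \frac{153203581105}{21027}$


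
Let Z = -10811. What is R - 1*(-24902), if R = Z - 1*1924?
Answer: 12167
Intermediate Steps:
R = -12735 (R = -10811 - 1*1924 = -10811 - 1924 = -12735)
R - 1*(-24902) = -12735 - 1*(-24902) = -12735 + 24902 = 12167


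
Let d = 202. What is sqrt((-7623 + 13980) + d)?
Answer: sqrt(6559) ≈ 80.988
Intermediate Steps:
sqrt((-7623 + 13980) + d) = sqrt((-7623 + 13980) + 202) = sqrt(6357 + 202) = sqrt(6559)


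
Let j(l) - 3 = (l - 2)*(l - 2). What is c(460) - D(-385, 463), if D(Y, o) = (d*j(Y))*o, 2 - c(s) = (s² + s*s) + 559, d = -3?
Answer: 207609551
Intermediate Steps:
c(s) = -557 - 2*s² (c(s) = 2 - ((s² + s*s) + 559) = 2 - ((s² + s²) + 559) = 2 - (2*s² + 559) = 2 - (559 + 2*s²) = 2 + (-559 - 2*s²) = -557 - 2*s²)
j(l) = 3 + (-2 + l)² (j(l) = 3 + (l - 2)*(l - 2) = 3 + (-2 + l)*(-2 + l) = 3 + (-2 + l)²)
D(Y, o) = o*(-9 - 3*(-2 + Y)²) (D(Y, o) = (-3*(3 + (-2 + Y)²))*o = (-9 - 3*(-2 + Y)²)*o = o*(-9 - 3*(-2 + Y)²))
c(460) - D(-385, 463) = (-557 - 2*460²) - (-3)*463*(3 + (-2 - 385)²) = (-557 - 2*211600) - (-3)*463*(3 + (-387)²) = (-557 - 423200) - (-3)*463*(3 + 149769) = -423757 - (-3)*463*149772 = -423757 - 1*(-208033308) = -423757 + 208033308 = 207609551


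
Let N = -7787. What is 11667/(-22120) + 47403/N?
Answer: -1139405289/172248440 ≈ -6.6149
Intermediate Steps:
11667/(-22120) + 47403/N = 11667/(-22120) + 47403/(-7787) = 11667*(-1/22120) + 47403*(-1/7787) = -11667/22120 - 47403/7787 = -1139405289/172248440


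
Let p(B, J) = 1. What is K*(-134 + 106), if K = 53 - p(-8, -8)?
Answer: -1456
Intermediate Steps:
K = 52 (K = 53 - 1*1 = 53 - 1 = 52)
K*(-134 + 106) = 52*(-134 + 106) = 52*(-28) = -1456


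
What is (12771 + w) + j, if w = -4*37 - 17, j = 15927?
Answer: 28533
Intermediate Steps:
w = -165 (w = -148 - 17 = -165)
(12771 + w) + j = (12771 - 165) + 15927 = 12606 + 15927 = 28533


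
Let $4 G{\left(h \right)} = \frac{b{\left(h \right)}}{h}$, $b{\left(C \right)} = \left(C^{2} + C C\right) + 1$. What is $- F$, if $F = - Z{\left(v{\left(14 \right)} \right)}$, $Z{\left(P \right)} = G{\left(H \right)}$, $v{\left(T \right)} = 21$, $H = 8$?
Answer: $\frac{129}{32} \approx 4.0313$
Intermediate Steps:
$b{\left(C \right)} = 1 + 2 C^{2}$ ($b{\left(C \right)} = \left(C^{2} + C^{2}\right) + 1 = 2 C^{2} + 1 = 1 + 2 C^{2}$)
$G{\left(h \right)} = \frac{1 + 2 h^{2}}{4 h}$ ($G{\left(h \right)} = \frac{\left(1 + 2 h^{2}\right) \frac{1}{h}}{4} = \frac{\frac{1}{h} \left(1 + 2 h^{2}\right)}{4} = \frac{1 + 2 h^{2}}{4 h}$)
$Z{\left(P \right)} = \frac{129}{32}$ ($Z{\left(P \right)} = \frac{1}{2} \cdot 8 + \frac{1}{4 \cdot 8} = 4 + \frac{1}{4} \cdot \frac{1}{8} = 4 + \frac{1}{32} = \frac{129}{32}$)
$F = - \frac{129}{32}$ ($F = \left(-1\right) \frac{129}{32} = - \frac{129}{32} \approx -4.0313$)
$- F = \left(-1\right) \left(- \frac{129}{32}\right) = \frac{129}{32}$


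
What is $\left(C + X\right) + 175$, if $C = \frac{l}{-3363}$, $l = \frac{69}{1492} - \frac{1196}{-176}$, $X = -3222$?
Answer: $- \frac{84087438709}{27596778} \approx -3047.0$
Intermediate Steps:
$l = \frac{56143}{8206}$ ($l = 69 \cdot \frac{1}{1492} - - \frac{299}{44} = \frac{69}{1492} + \frac{299}{44} = \frac{56143}{8206} \approx 6.8417$)
$C = - \frac{56143}{27596778}$ ($C = \frac{56143}{8206 \left(-3363\right)} = \frac{56143}{8206} \left(- \frac{1}{3363}\right) = - \frac{56143}{27596778} \approx -0.0020344$)
$\left(C + X\right) + 175 = \left(- \frac{56143}{27596778} - 3222\right) + 175 = - \frac{88916874859}{27596778} + 175 = - \frac{84087438709}{27596778}$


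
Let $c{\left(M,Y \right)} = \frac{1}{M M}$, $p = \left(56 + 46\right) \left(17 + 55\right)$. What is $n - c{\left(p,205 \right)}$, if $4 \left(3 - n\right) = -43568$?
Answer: $\frac{587614590719}{53934336} \approx 10895.0$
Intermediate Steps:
$n = 10895$ ($n = 3 - -10892 = 3 + 10892 = 10895$)
$p = 7344$ ($p = 102 \cdot 72 = 7344$)
$c{\left(M,Y \right)} = \frac{1}{M^{2}}$
$n - c{\left(p,205 \right)} = 10895 - \frac{1}{53934336} = \frac{587614590719}{53934336}$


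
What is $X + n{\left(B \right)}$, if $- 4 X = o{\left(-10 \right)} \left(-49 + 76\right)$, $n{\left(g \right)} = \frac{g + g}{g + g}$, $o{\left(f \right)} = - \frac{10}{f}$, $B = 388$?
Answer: $- \frac{23}{4} \approx -5.75$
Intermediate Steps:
$n{\left(g \right)} = 1$ ($n{\left(g \right)} = \frac{2 g}{2 g} = 2 g \frac{1}{2 g} = 1$)
$X = - \frac{27}{4}$ ($X = - \frac{- \frac{10}{-10} \left(-49 + 76\right)}{4} = - \frac{\left(-10\right) \left(- \frac{1}{10}\right) 27}{4} = - \frac{1 \cdot 27}{4} = \left(- \frac{1}{4}\right) 27 = - \frac{27}{4} \approx -6.75$)
$X + n{\left(B \right)} = - \frac{27}{4} + 1 = - \frac{23}{4}$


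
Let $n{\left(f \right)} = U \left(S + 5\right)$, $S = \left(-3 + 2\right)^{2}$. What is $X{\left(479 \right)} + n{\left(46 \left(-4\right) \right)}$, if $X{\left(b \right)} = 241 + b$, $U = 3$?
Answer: $738$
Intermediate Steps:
$S = 1$ ($S = \left(-1\right)^{2} = 1$)
$n{\left(f \right)} = 18$ ($n{\left(f \right)} = 3 \left(1 + 5\right) = 3 \cdot 6 = 18$)
$X{\left(479 \right)} + n{\left(46 \left(-4\right) \right)} = \left(241 + 479\right) + 18 = 720 + 18 = 738$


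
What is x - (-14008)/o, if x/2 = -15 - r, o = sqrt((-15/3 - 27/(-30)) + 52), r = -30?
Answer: 30 + 14008*sqrt(4790)/479 ≈ 2054.0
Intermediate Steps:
o = sqrt(4790)/10 (o = sqrt((-15*1/3 - 27*(-1/30)) + 52) = sqrt((-5 + 9/10) + 52) = sqrt(-41/10 + 52) = sqrt(479/10) = sqrt(4790)/10 ≈ 6.9210)
x = 30 (x = 2*(-15 - 1*(-30)) = 2*(-15 + 30) = 2*15 = 30)
x - (-14008)/o = 30 - (-14008)/(sqrt(4790)/10) = 30 - (-14008)*sqrt(4790)/479 = 30 + 14008*sqrt(4790)/479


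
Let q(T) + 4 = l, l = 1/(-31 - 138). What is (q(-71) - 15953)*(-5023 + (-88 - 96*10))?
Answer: 1259374778/13 ≈ 9.6875e+7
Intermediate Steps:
l = -1/169 (l = 1/(-169) = -1/169 ≈ -0.0059172)
q(T) = -677/169 (q(T) = -4 - 1/169 = -677/169)
(q(-71) - 15953)*(-5023 + (-88 - 96*10)) = (-677/169 - 15953)*(-5023 + (-88 - 96*10)) = -2696734*(-5023 + (-88 - 960))/169 = -2696734*(-5023 - 1048)/169 = -2696734/169*(-6071) = 1259374778/13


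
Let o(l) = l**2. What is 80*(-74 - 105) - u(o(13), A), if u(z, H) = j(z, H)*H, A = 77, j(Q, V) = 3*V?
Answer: -32107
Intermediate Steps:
u(z, H) = 3*H**2 (u(z, H) = (3*H)*H = 3*H**2)
80*(-74 - 105) - u(o(13), A) = 80*(-74 - 105) - 3*77**2 = 80*(-179) - 3*5929 = -14320 - 1*17787 = -14320 - 17787 = -32107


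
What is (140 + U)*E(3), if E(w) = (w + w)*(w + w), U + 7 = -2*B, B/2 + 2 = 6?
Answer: 4212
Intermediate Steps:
B = 8 (B = -4 + 2*6 = -4 + 12 = 8)
U = -23 (U = -7 - 2*8 = -7 - 16 = -23)
E(w) = 4*w**2 (E(w) = (2*w)*(2*w) = 4*w**2)
(140 + U)*E(3) = (140 - 23)*(4*3**2) = 117*(4*9) = 117*36 = 4212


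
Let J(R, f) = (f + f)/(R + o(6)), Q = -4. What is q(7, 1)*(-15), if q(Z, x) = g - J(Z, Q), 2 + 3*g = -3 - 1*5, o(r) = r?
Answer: 530/13 ≈ 40.769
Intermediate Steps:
g = -10/3 (g = -2/3 + (-3 - 1*5)/3 = -2/3 + (-3 - 5)/3 = -2/3 + (1/3)*(-8) = -2/3 - 8/3 = -10/3 ≈ -3.3333)
J(R, f) = 2*f/(6 + R) (J(R, f) = (f + f)/(R + 6) = (2*f)/(6 + R) = 2*f/(6 + R))
q(Z, x) = -10/3 + 8/(6 + Z) (q(Z, x) = -10/3 - 2*(-4)/(6 + Z) = -10/3 - (-8)/(6 + Z) = -10/3 + 8/(6 + Z))
q(7, 1)*(-15) = (2*(-18 - 5*7)/(3*(6 + 7)))*(-15) = ((2/3)*(-18 - 35)/13)*(-15) = ((2/3)*(1/13)*(-53))*(-15) = -106/39*(-15) = 530/13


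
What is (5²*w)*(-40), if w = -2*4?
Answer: 8000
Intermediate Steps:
w = -8
(5²*w)*(-40) = (5²*(-8))*(-40) = (25*(-8))*(-40) = -200*(-40) = 8000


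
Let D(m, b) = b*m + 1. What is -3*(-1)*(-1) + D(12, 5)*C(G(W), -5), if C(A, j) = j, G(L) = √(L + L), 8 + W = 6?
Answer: -308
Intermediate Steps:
W = -2 (W = -8 + 6 = -2)
G(L) = √2*√L (G(L) = √(2*L) = √2*√L)
D(m, b) = 1 + b*m
-3*(-1)*(-1) + D(12, 5)*C(G(W), -5) = -3*(-1)*(-1) + (1 + 5*12)*(-5) = 3*(-1) + (1 + 60)*(-5) = -3 + 61*(-5) = -3 - 305 = -308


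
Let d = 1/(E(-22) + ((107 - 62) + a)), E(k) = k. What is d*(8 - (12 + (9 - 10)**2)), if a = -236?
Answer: 5/213 ≈ 0.023474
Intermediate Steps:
d = -1/213 (d = 1/(-22 + ((107 - 62) - 236)) = 1/(-22 + (45 - 236)) = 1/(-22 - 191) = 1/(-213) = -1/213 ≈ -0.0046948)
d*(8 - (12 + (9 - 10)**2)) = -(8 - (12 + (9 - 10)**2))/213 = -(8 - (12 + (-1)**2))/213 = -(8 - (12 + 1))/213 = -(8 - 1*13)/213 = -(8 - 13)/213 = -1/213*(-5) = 5/213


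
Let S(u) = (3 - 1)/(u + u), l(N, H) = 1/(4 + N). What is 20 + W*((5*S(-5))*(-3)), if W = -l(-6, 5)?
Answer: 43/2 ≈ 21.500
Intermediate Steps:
W = ½ (W = -1/(4 - 6) = -1/(-2) = -1*(-½) = ½ ≈ 0.50000)
S(u) = 1/u (S(u) = 2/((2*u)) = 2*(1/(2*u)) = 1/u)
20 + W*((5*S(-5))*(-3)) = 20 + ((5/(-5))*(-3))/2 = 20 + ((5*(-⅕))*(-3))/2 = 20 + (-1*(-3))/2 = 20 + (½)*3 = 20 + 3/2 = 43/2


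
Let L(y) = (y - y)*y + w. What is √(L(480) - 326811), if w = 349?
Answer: I*√326462 ≈ 571.37*I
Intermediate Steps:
L(y) = 349 (L(y) = (y - y)*y + 349 = 0*y + 349 = 0 + 349 = 349)
√(L(480) - 326811) = √(349 - 326811) = √(-326462) = I*√326462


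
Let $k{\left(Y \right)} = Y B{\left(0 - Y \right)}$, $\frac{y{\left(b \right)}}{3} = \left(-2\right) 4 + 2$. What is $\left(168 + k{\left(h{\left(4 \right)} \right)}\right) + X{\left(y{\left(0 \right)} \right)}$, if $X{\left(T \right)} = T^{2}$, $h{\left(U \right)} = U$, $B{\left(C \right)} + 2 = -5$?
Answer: $464$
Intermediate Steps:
$y{\left(b \right)} = -18$ ($y{\left(b \right)} = 3 \left(\left(-2\right) 4 + 2\right) = 3 \left(-8 + 2\right) = 3 \left(-6\right) = -18$)
$B{\left(C \right)} = -7$ ($B{\left(C \right)} = -2 - 5 = -7$)
$k{\left(Y \right)} = - 7 Y$ ($k{\left(Y \right)} = Y \left(-7\right) = - 7 Y$)
$\left(168 + k{\left(h{\left(4 \right)} \right)}\right) + X{\left(y{\left(0 \right)} \right)} = \left(168 - 28\right) + \left(-18\right)^{2} = \left(168 - 28\right) + 324 = 140 + 324 = 464$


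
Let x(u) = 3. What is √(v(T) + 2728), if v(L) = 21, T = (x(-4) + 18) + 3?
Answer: √2749 ≈ 52.431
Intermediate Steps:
T = 24 (T = (3 + 18) + 3 = 21 + 3 = 24)
√(v(T) + 2728) = √(21 + 2728) = √2749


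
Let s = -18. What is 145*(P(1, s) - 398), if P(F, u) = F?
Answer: -57565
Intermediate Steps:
145*(P(1, s) - 398) = 145*(1 - 398) = 145*(-397) = -57565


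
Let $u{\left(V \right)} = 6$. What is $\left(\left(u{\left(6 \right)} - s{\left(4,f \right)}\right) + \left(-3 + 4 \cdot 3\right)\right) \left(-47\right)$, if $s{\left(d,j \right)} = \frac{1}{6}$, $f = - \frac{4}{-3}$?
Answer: $- \frac{4183}{6} \approx -697.17$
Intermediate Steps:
$f = \frac{4}{3}$ ($f = \left(-4\right) \left(- \frac{1}{3}\right) = \frac{4}{3} \approx 1.3333$)
$s{\left(d,j \right)} = \frac{1}{6}$
$\left(\left(u{\left(6 \right)} - s{\left(4,f \right)}\right) + \left(-3 + 4 \cdot 3\right)\right) \left(-47\right) = \left(\left(6 - \frac{1}{6}\right) + \left(-3 + 4 \cdot 3\right)\right) \left(-47\right) = \left(\left(6 - \frac{1}{6}\right) + \left(-3 + 12\right)\right) \left(-47\right) = \left(\frac{35}{6} + 9\right) \left(-47\right) = \frac{89}{6} \left(-47\right) = - \frac{4183}{6}$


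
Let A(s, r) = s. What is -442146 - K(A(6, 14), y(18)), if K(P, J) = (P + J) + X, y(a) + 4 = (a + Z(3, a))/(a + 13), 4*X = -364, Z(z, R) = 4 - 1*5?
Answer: -13703784/31 ≈ -4.4206e+5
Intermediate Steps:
Z(z, R) = -1 (Z(z, R) = 4 - 5 = -1)
X = -91 (X = (1/4)*(-364) = -91)
y(a) = -4 + (-1 + a)/(13 + a) (y(a) = -4 + (a - 1)/(a + 13) = -4 + (-1 + a)/(13 + a))
K(P, J) = -91 + J + P (K(P, J) = (P + J) - 91 = (J + P) - 91 = -91 + J + P)
-442146 - K(A(6, 14), y(18)) = -442146 - (-91 + (-53 - 3*18)/(13 + 18) + 6) = -442146 - (-91 + (-53 - 54)/31 + 6) = -442146 - (-91 + (1/31)*(-107) + 6) = -442146 - (-91 - 107/31 + 6) = -442146 - 1*(-2742/31) = -442146 + 2742/31 = -13703784/31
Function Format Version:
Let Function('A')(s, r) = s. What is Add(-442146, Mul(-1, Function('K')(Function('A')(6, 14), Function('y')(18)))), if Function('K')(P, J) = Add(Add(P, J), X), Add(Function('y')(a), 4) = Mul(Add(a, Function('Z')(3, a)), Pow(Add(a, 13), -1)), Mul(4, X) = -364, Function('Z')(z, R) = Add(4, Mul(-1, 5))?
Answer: Rational(-13703784, 31) ≈ -4.4206e+5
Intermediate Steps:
Function('Z')(z, R) = -1 (Function('Z')(z, R) = Add(4, -5) = -1)
X = -91 (X = Mul(Rational(1, 4), -364) = -91)
Function('y')(a) = Add(-4, Mul(Pow(Add(13, a), -1), Add(-1, a))) (Function('y')(a) = Add(-4, Mul(Add(a, -1), Pow(Add(a, 13), -1))) = Add(-4, Mul(Add(-1, a), Pow(Add(13, a), -1))) = Add(-4, Mul(Pow(Add(13, a), -1), Add(-1, a))))
Function('K')(P, J) = Add(-91, J, P) (Function('K')(P, J) = Add(Add(P, J), -91) = Add(Add(J, P), -91) = Add(-91, J, P))
Add(-442146, Mul(-1, Function('K')(Function('A')(6, 14), Function('y')(18)))) = Add(-442146, Mul(-1, Add(-91, Mul(Pow(Add(13, 18), -1), Add(-53, Mul(-3, 18))), 6))) = Add(-442146, Mul(-1, Add(-91, Mul(Pow(31, -1), Add(-53, -54)), 6))) = Add(-442146, Mul(-1, Add(-91, Mul(Rational(1, 31), -107), 6))) = Add(-442146, Mul(-1, Add(-91, Rational(-107, 31), 6))) = Add(-442146, Mul(-1, Rational(-2742, 31))) = Add(-442146, Rational(2742, 31)) = Rational(-13703784, 31)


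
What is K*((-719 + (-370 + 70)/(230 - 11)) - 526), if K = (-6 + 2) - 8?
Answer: 1091820/73 ≈ 14956.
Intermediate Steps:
K = -12 (K = -4 - 8 = -12)
K*((-719 + (-370 + 70)/(230 - 11)) - 526) = -12*((-719 + (-370 + 70)/(230 - 11)) - 526) = -12*((-719 - 300/219) - 526) = -12*((-719 - 300*1/219) - 526) = -12*((-719 - 100/73) - 526) = -12*(-52587/73 - 526) = -12*(-90985/73) = 1091820/73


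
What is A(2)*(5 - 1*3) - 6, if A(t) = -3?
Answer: -12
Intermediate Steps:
A(2)*(5 - 1*3) - 6 = -3*(5 - 1*3) - 6 = -3*(5 - 3) - 6 = -3*2 - 6 = -6 - 6 = -12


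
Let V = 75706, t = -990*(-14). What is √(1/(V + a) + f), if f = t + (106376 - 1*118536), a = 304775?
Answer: √246101845694181/380481 ≈ 41.231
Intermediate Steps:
t = 13860
f = 1700 (f = 13860 + (106376 - 1*118536) = 13860 + (106376 - 118536) = 13860 - 12160 = 1700)
√(1/(V + a) + f) = √(1/(75706 + 304775) + 1700) = √(1/380481 + 1700) = √(646817701/380481) = √246101845694181/380481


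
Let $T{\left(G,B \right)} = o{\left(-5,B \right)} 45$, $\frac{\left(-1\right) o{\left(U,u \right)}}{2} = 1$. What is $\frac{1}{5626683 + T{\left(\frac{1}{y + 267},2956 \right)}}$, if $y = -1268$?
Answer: $\frac{1}{5626593} \approx 1.7773 \cdot 10^{-7}$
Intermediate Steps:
$o{\left(U,u \right)} = -2$ ($o{\left(U,u \right)} = \left(-2\right) 1 = -2$)
$T{\left(G,B \right)} = -90$ ($T{\left(G,B \right)} = \left(-2\right) 45 = -90$)
$\frac{1}{5626683 + T{\left(\frac{1}{y + 267},2956 \right)}} = \frac{1}{5626683 - 90} = \frac{1}{5626593}$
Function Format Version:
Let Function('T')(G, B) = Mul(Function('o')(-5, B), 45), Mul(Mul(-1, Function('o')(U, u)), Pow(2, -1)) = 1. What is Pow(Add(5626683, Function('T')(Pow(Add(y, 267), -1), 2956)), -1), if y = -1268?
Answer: Rational(1, 5626593) ≈ 1.7773e-7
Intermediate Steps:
Function('o')(U, u) = -2 (Function('o')(U, u) = Mul(-2, 1) = -2)
Function('T')(G, B) = -90 (Function('T')(G, B) = Mul(-2, 45) = -90)
Pow(Add(5626683, Function('T')(Pow(Add(y, 267), -1), 2956)), -1) = Pow(Add(5626683, -90), -1) = Pow(5626593, -1) = Rational(1, 5626593)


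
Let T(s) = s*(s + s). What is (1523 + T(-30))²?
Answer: 11042329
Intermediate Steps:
T(s) = 2*s² (T(s) = s*(2*s) = 2*s²)
(1523 + T(-30))² = (1523 + 2*(-30)²)² = (1523 + 2*900)² = (1523 + 1800)² = 3323² = 11042329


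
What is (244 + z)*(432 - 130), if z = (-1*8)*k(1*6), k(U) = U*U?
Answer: -13288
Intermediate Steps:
k(U) = U**2
z = -288 (z = (-1*8)*(1*6)**2 = -8*6**2 = -8*36 = -288)
(244 + z)*(432 - 130) = (244 - 288)*(432 - 130) = -44*302 = -13288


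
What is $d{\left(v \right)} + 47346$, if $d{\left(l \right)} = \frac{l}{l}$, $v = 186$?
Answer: $47347$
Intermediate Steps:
$d{\left(l \right)} = 1$
$d{\left(v \right)} + 47346 = 1 + 47346 = 47347$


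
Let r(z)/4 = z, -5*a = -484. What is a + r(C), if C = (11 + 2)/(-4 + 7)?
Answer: 1712/15 ≈ 114.13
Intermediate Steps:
a = 484/5 (a = -1/5*(-484) = 484/5 ≈ 96.800)
C = 13/3 ≈ 4.3333
r(z) = 4*z
a + r(C) = 484/5 + 4*(13/3) = 484/5 + 52/3 = 1712/15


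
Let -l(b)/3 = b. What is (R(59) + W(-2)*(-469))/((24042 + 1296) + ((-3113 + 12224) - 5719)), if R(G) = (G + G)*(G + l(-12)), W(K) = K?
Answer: 6074/14365 ≈ 0.42283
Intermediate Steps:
l(b) = -3*b
R(G) = 2*G*(36 + G) (R(G) = (G + G)*(G - 3*(-12)) = (2*G)*(G + 36) = (2*G)*(36 + G) = 2*G*(36 + G))
(R(59) + W(-2)*(-469))/((24042 + 1296) + ((-3113 + 12224) - 5719)) = (2*59*(36 + 59) - 2*(-469))/((24042 + 1296) + ((-3113 + 12224) - 5719)) = (2*59*95 + 938)/(25338 + (9111 - 5719)) = (11210 + 938)/(25338 + 3392) = 12148/28730 = 12148*(1/28730) = 6074/14365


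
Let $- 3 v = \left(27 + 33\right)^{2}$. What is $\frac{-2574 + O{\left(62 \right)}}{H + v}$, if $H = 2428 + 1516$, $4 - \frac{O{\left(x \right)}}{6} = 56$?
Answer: $- \frac{1443}{1372} \approx -1.0518$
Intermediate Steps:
$O{\left(x \right)} = -312$ ($O{\left(x \right)} = 24 - 336 = -312$)
$H = 3944$
$v = -1200$ ($v = - \frac{\left(27 + 33\right)^{2}}{3} = - \frac{60^{2}}{3} = \left(- \frac{1}{3}\right) 3600 = -1200$)
$\frac{-2574 + O{\left(62 \right)}}{H + v} = \frac{-2574 - 312}{3944 - 1200} = - \frac{2886}{2744} = \left(-2886\right) \frac{1}{2744} = - \frac{1443}{1372}$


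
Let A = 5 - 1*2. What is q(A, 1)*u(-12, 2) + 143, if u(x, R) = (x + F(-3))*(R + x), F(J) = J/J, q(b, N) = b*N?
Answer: 473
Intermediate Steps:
A = 3 (A = 5 - 2 = 3)
q(b, N) = N*b
F(J) = 1
u(x, R) = (1 + x)*(R + x) (u(x, R) = (x + 1)*(R + x) = (1 + x)*(R + x))
q(A, 1)*u(-12, 2) + 143 = (1*3)*(2 - 12 + (-12)² + 2*(-12)) + 143 = 3*(2 - 12 + 144 - 24) + 143 = 3*110 + 143 = 330 + 143 = 473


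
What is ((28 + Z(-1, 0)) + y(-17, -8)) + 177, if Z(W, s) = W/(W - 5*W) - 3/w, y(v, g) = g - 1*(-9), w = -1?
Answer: 835/4 ≈ 208.75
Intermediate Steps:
y(v, g) = 9 + g (y(v, g) = g + 9 = 9 + g)
Z(W, s) = 11/4 (Z(W, s) = W/(W - 5*W) - 3/(-1) = W/((-4*W)) - 3*(-1) = W*(-1/(4*W)) + 3 = -¼ + 3 = 11/4)
((28 + Z(-1, 0)) + y(-17, -8)) + 177 = ((28 + 11/4) + (9 - 8)) + 177 = (123/4 + 1) + 177 = 127/4 + 177 = 835/4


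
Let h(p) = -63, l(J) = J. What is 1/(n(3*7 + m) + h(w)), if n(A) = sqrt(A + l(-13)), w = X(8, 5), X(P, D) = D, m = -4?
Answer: -1/61 ≈ -0.016393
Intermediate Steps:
w = 5
n(A) = sqrt(-13 + A) (n(A) = sqrt(A - 13) = sqrt(-13 + A))
1/(n(3*7 + m) + h(w)) = 1/(sqrt(-13 + (3*7 - 4)) - 63) = 1/(sqrt(-13 + (21 - 4)) - 63) = 1/(sqrt(-13 + 17) - 63) = 1/(sqrt(4) - 63) = 1/(2 - 63) = 1/(-61) = -1/61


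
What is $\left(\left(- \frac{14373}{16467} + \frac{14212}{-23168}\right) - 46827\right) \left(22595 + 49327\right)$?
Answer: $- \frac{53538187390179465}{15896144} \approx -3.368 \cdot 10^{9}$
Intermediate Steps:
$\left(\left(- \frac{14373}{16467} + \frac{14212}{-23168}\right) - 46827\right) \left(22595 + 49327\right) = \left(\left(\left(-14373\right) \frac{1}{16467} + 14212 \left(- \frac{1}{23168}\right)\right) - 46827\right) 71922 = \left(\left(- \frac{4791}{5489} - \frac{3553}{5792}\right) - 46827\right) 71922 = \left(- \frac{47251889}{31792288} - 46827\right) 71922 = \left(- \frac{1488784722065}{31792288}\right) 71922 = - \frac{53538187390179465}{15896144}$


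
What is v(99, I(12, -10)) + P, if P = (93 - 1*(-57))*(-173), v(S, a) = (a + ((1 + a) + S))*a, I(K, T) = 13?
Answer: -24312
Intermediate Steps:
v(S, a) = a*(1 + S + 2*a) (v(S, a) = (a + (1 + S + a))*a = (1 + S + 2*a)*a = a*(1 + S + 2*a))
P = -25950 (P = (93 + 57)*(-173) = 150*(-173) = -25950)
v(99, I(12, -10)) + P = 13*(1 + 99 + 2*13) - 25950 = 13*(1 + 99 + 26) - 25950 = 13*126 - 25950 = 1638 - 25950 = -24312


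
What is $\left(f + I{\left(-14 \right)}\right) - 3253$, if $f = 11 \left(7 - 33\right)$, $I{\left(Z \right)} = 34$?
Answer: $-3505$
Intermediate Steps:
$f = -286$ ($f = 11 \left(-26\right) = -286$)
$\left(f + I{\left(-14 \right)}\right) - 3253 = \left(-286 + 34\right) - 3253 = -252 - 3253 = -3505$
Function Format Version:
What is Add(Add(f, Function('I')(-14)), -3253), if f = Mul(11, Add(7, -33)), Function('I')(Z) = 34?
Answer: -3505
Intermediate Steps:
f = -286 (f = Mul(11, -26) = -286)
Add(Add(f, Function('I')(-14)), -3253) = Add(Add(-286, 34), -3253) = Add(-252, -3253) = -3505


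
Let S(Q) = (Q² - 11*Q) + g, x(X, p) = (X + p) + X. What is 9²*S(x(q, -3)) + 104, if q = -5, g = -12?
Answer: 24404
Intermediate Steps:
x(X, p) = p + 2*X
S(Q) = -12 + Q² - 11*Q (S(Q) = (Q² - 11*Q) - 12 = -12 + Q² - 11*Q)
9²*S(x(q, -3)) + 104 = 9²*(-12 + (-3 + 2*(-5))² - 11*(-3 + 2*(-5))) + 104 = 81*(-12 + (-3 - 10)² - 11*(-3 - 10)) + 104 = 81*(-12 + (-13)² - 11*(-13)) + 104 = 81*(-12 + 169 + 143) + 104 = 81*300 + 104 = 24300 + 104 = 24404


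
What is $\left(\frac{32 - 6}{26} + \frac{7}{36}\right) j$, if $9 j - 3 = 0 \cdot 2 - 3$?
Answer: $0$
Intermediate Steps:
$j = 0$ ($j = \frac{1}{3} + \frac{0 \cdot 2 - 3}{9} = \frac{1}{3} + \frac{0 - 3}{9} = \frac{1}{3} + \frac{1}{9} \left(-3\right) = \frac{1}{3} - \frac{1}{3} = 0$)
$\left(\frac{32 - 6}{26} + \frac{7}{36}\right) j = \left(\frac{32 - 6}{26} + \frac{7}{36}\right) 0 = \left(\left(32 - 6\right) \frac{1}{26} + 7 \cdot \frac{1}{36}\right) 0 = \left(26 \cdot \frac{1}{26} + \frac{7}{36}\right) 0 = \left(1 + \frac{7}{36}\right) 0 = \frac{43}{36} \cdot 0 = 0$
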